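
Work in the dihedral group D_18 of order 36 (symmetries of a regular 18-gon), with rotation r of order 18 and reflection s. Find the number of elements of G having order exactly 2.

19

Enumerating element orders in G gives 19 elements of order 2.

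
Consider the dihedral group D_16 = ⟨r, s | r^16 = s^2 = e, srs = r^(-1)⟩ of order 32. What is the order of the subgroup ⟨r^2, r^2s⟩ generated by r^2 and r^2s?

16

|⟨r^2⟩| = 8 and |⟨r^2s⟩| = 2, so |H| is a multiple of lcm(8, 2) = 8 and divides |G| = 32.
Closing under the operation: H = {e, r^2, r^4, r^6, r^8, r^10, r^12, r^14, s, r^2s, r^4s, r^6s, r^8s, r^10s, r^12s, r^14s}, so |H| = 16.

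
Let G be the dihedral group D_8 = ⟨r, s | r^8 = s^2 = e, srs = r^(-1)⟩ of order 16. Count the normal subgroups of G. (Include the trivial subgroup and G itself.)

G has 19 subgroups. Checking conjugation-invariance by order — order 1: 1/1 normal; order 2: 1/9 normal; order 4: 1/5 normal; order 8: 3/3 normal; order 16: 1/1 normal.
Total normal subgroups: 7.

7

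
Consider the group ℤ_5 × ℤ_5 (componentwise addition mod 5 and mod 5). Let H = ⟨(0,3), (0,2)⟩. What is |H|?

|⟨(0,3)⟩| = 5 and |⟨(0,2)⟩| = 5, so |H| is a multiple of lcm(5, 5) = 5 and divides |G| = 25.
Closing under the operation: H = {(0,0), (0,1), (0,2), (0,3), (0,4)}, so |H| = 5.

5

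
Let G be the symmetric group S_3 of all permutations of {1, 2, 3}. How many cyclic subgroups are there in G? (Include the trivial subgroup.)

A cyclic subgroup of order d is generated by each of its φ(d) elements of order d, so the cyclic subgroups of order d number (#elements of order d)/φ(d).
Cyclic subgroups by order — order 1: 1; order 2: 3; order 3: 1.
Total: 5.

5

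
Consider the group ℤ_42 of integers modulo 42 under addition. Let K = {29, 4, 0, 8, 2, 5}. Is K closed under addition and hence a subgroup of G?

No

2 ∈ K but its inverse 40 ∉ K, so K is not a subgroup.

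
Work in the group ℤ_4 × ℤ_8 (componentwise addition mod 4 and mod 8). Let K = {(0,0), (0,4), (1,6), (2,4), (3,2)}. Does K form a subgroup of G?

|K| = 5 does not divide |G| = 32, so by Lagrange K is not a subgroup.

No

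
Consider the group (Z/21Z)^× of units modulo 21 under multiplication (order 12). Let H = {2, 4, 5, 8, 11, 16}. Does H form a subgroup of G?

No

The identity 1 ∉ H, so H is not a subgroup.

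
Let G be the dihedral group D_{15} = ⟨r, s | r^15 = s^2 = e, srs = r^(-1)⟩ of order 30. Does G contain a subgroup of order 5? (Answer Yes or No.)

5 | 30. A subgroup of order 5 is {e, r^3, r^6, r^9, r^12}.

Yes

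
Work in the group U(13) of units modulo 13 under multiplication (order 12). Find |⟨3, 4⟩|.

6

|⟨3⟩| = 3 and |⟨4⟩| = 6, so |H| is a multiple of lcm(3, 6) = 6 and divides |G| = 12.
Closing under the operation: H = {1, 3, 4, 9, 10, 12}, so |H| = 6.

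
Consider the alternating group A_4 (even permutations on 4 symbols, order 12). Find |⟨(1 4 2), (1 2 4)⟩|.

3

|⟨(1 4 2)⟩| = 3 and |⟨(1 2 4)⟩| = 3, so |H| is a multiple of lcm(3, 3) = 3 and divides |G| = 12.
Closing under the operation: H = {e, (1 2 4), (1 4 2)}, so |H| = 3.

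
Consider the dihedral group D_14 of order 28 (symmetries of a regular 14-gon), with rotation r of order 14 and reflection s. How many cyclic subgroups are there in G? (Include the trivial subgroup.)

18

A cyclic subgroup of order d is generated by each of its φ(d) elements of order d, so the cyclic subgroups of order d number (#elements of order d)/φ(d).
Cyclic subgroups by order — order 1: 1; order 2: 15; order 7: 1; order 14: 1.
Total: 18.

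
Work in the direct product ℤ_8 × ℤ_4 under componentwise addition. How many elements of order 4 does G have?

12

An element (a,b) has order lcm(ord(a), ord(b)); count pairs with lcm equal to 4.
Enumerating gives 12 such elements.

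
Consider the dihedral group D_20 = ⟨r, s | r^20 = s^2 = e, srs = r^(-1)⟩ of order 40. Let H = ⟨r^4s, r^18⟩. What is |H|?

20

|⟨r^4s⟩| = 2 and |⟨r^18⟩| = 10, so |H| is a multiple of lcm(2, 10) = 10 and divides |G| = 40.
Closing under the operation: H = {e, r^2, r^4, r^6, r^8, r^10, r^12, r^14, r^16, r^18, s, r^2s, r^4s, r^6s, r^8s, r^10s, r^12s, r^14s, r^16s, r^18s}, so |H| = 20.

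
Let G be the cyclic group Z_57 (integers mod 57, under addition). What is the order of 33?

In Z_57, the order of an element a is n/gcd(a, n).
gcd(33, 57) = 3, so |⟨33⟩| = 57/3 = 19.

19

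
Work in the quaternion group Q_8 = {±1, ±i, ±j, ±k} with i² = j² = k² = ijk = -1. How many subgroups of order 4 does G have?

3

|G| = 8 and 4 | 8, so subgroups of order 4 are possible by Lagrange.
The subgroups of order 4 are: {1, -1, i, -i}; {1, -1, j, -j}; {1, -1, k, -k}.
So G has 3 subgroups of order 4.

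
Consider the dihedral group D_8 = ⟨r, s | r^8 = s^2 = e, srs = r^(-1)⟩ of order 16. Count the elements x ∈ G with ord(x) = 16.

0

No element of G has order 16 (even though 16 | 16).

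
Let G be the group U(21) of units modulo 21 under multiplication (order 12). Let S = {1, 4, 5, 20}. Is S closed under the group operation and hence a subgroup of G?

No

4 ∈ S but its inverse 16 ∉ S, so S is not a subgroup.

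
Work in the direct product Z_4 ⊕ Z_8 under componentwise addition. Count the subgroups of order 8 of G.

|G| = 32 and 8 | 32, so subgroups of order 8 are possible by Lagrange.
The subgroups of order 8 are: {(0,0), (0,1), (0,2), (0,3), (0,4), (0,5), (0,6), (0,7)}; {(0,0), (0,2), (0,4), (0,6), (2,0), (2,2), (2,4), (2,6)}; {(0,0), (0,2), (0,4), (0,6), (2,1), (2,3), (2,5), (2,7)}; {(0,0), (0,4), (1,0), (1,4), (2,0), (2,4), (3,0), (3,4)}; … (7 in all).
So G has 7 subgroups of order 8.

7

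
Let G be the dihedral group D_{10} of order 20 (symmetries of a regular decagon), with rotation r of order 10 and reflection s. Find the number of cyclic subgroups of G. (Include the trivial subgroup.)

A cyclic subgroup of order d is generated by each of its φ(d) elements of order d, so the cyclic subgroups of order d number (#elements of order d)/φ(d).
Cyclic subgroups by order — order 1: 1; order 2: 11; order 5: 1; order 10: 1.
Total: 14.

14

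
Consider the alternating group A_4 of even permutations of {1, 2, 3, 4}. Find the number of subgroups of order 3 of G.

4

|G| = 12 and 3 | 12, so subgroups of order 3 are possible by Lagrange.
The subgroups of order 3 are: {e, (1 2 3), (1 3 2)}; {e, (1 2 4), (1 4 2)}; {e, (1 3 4), (1 4 3)}; {e, (2 3 4), (2 4 3)}.
So G has 4 subgroups of order 3.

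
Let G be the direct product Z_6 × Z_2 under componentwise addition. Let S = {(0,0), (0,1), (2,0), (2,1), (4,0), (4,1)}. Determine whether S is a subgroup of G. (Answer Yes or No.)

|S| = 6 divides |G| = 12, consistent with Lagrange.
S contains the identity, every element's inverse is in S, and S is closed under +: it is a subgroup.
In fact S = ⟨(2,1)⟩.

Yes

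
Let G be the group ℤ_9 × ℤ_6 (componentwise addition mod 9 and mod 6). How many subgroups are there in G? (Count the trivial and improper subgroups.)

20

|G| = 54, so by Lagrange every subgroup order divides 54. Divisors: 1, 2, 3, 6, 9, 18, 27, 54.
Subgroups by order — order 1: 1; order 2: 1; order 3: 4; order 6: 4; order 9: 4; order 18: 4; order 27: 1; order 54: 1.
Total: 1 + 1 + 4 + 4 + 4 + 4 + 1 + 1 = 20.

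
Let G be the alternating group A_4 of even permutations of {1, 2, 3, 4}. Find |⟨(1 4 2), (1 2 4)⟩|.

|⟨(1 4 2)⟩| = 3 and |⟨(1 2 4)⟩| = 3, so |H| is a multiple of lcm(3, 3) = 3 and divides |G| = 12.
Closing under the operation: H = {e, (1 2 4), (1 4 2)}, so |H| = 3.

3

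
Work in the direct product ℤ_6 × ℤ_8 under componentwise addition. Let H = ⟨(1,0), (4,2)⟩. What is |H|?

|⟨(1,0)⟩| = 6 and |⟨(4,2)⟩| = 12, so |H| is a multiple of lcm(6, 12) = 12 and divides |G| = 48.
Closing under the operation: H = {(0,0), (0,2), (0,4), (0,6), (1,0), (1,2), (1,4), (1,6), (2,0), (2,2), (2,4), (2,6), (3,0), (3,2), (3,4), (3,6), (4,0), (4,2), (4,4), (4,6), (5,0), (5,2), (5,4), (5,6)}, so |H| = 24.

24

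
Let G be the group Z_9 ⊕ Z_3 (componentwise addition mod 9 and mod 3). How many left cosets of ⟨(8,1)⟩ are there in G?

3

|⟨(8,1)⟩| = 9 and |G| = 27.
By Lagrange, [G : H] = |G|/|H| = 27/9 = 3.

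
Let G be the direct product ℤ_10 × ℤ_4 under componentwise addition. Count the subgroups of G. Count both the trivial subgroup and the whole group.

16

|G| = 40, so by Lagrange every subgroup order divides 40. Divisors: 1, 2, 4, 5, 8, 10, 20, 40.
Subgroups by order — order 1: 1; order 2: 3; order 4: 3; order 5: 1; order 8: 1; order 10: 3; order 20: 3; order 40: 1.
Total: 1 + 3 + 3 + 1 + 1 + 3 + 3 + 1 = 16.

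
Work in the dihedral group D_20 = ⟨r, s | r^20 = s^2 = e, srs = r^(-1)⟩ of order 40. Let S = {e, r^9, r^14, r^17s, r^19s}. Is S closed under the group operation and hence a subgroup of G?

No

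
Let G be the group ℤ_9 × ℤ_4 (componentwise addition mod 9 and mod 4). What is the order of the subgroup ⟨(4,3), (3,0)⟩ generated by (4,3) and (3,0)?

|⟨(4,3)⟩| = 36 and |⟨(3,0)⟩| = 3, so |H| is a multiple of lcm(36, 3) = 36 and divides |G| = 36.
Closing {(4,3), (3,0)} under the group operation gives all of G, so |H| = 36.

36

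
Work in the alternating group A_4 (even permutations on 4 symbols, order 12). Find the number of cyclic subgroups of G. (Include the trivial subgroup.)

8

Each element a generates a cyclic subgroup ⟨a⟩; distinct elements may generate the same one (a cyclic group of order d has φ(d) generators).
Cyclic subgroups by order — order 1: 1; order 2: 3; order 3: 4.
Total: 8.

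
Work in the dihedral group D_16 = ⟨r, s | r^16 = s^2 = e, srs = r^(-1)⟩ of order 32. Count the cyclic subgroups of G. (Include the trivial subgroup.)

21

A cyclic subgroup of order d is generated by each of its φ(d) elements of order d, so the cyclic subgroups of order d number (#elements of order d)/φ(d).
Cyclic subgroups by order — order 1: 1; order 2: 17; order 4: 1; order 8: 1; order 16: 1.
Total: 21.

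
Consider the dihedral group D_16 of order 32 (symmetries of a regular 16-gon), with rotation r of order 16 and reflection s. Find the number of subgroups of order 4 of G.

|G| = 32 and 4 | 32, so subgroups of order 4 are possible by Lagrange.
The subgroups of order 4 are: {e, r^8, r^2s, r^10s}; {e, r^8, r^3s, r^11s}; {e, r^4, r^8, r^12}; {e, r^8, r^4s, r^12s}; … (9 in all).
So G has 9 subgroups of order 4.

9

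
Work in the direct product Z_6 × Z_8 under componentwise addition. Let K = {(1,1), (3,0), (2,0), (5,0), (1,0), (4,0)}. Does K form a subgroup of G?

The identity (0,0) ∉ K, so K is not a subgroup.

No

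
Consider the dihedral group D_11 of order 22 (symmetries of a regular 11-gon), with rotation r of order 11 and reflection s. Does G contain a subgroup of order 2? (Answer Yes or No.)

Yes

2 | 22. A subgroup of order 2 is {e, r^10s}.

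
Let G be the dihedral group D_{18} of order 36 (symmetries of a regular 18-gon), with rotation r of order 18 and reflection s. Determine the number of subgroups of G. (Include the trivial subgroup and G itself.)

45

|G| = 36, so by Lagrange every subgroup order divides 36. Divisors: 1, 2, 3, 4, 6, 9, 12, 18, 36.
Subgroups by order — order 1: 1; order 2: 19; order 3: 1; order 4: 9; order 6: 7; order 9: 1; order 12: 3; order 18: 3; order 36: 1.
Total: 1 + 19 + 1 + 9 + 7 + 1 + 3 + 3 + 1 = 45.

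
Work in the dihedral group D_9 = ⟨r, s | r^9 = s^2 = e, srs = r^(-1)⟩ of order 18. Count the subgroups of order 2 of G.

|G| = 18 and 2 | 18, so subgroups of order 2 are possible by Lagrange.
The subgroups of order 2 are: {e, r^2s}; {e, r^3s}; {e, r^4s}; {e, r^5s}; … (9 in all).
So G has 9 subgroups of order 2.

9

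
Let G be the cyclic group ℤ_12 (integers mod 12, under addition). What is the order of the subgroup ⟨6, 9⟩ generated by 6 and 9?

4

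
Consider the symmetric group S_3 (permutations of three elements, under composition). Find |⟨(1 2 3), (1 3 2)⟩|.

|⟨(1 2 3)⟩| = 3 and |⟨(1 3 2)⟩| = 3, so |H| is a multiple of lcm(3, 3) = 3 and divides |G| = 6.
Closing under the operation: H = {e, (1 2 3), (1 3 2)}, so |H| = 3.

3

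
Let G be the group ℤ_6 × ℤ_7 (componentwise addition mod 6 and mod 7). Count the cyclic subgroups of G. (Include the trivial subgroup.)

Group the elements of G by the cyclic subgroup they generate; each cyclic subgroup of order d accounts for φ(d) elements.
Cyclic subgroups by order — order 1: 1; order 2: 1; order 3: 1; order 6: 1; order 7: 1; order 14: 1; order 21: 1; order 42: 1.
Total: 8.

8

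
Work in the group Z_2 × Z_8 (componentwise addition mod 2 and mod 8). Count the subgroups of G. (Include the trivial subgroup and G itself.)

11

|G| = 16, so by Lagrange every subgroup order divides 16. Divisors: 1, 2, 4, 8, 16.
Subgroups by order — order 1: 1; order 2: 3; order 4: 3; order 8: 3; order 16: 1.
Total: 1 + 3 + 3 + 3 + 1 = 11.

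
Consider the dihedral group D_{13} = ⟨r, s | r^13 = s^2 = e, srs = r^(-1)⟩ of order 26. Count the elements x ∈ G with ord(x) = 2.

Enumerating element orders in G gives 13 elements of order 2.

13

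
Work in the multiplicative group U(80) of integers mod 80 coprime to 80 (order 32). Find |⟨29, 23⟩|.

|⟨29⟩| = 4 and |⟨23⟩| = 4, so |H| is a multiple of lcm(4, 4) = 4 and divides |G| = 32.
Closing under the operation: H = {1, 3, 7, 9, 21, 23, 27, 29, 41, 43, 47, 49, 61, 63, 67, 69}, so |H| = 16.

16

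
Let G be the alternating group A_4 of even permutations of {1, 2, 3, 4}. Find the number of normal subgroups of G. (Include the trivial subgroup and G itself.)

3

G has 10 subgroups. Checking conjugation-invariance by order — order 1: 1/1 normal; order 2: 0/3 normal; order 3: 0/4 normal; order 4: 1/1 normal; order 12: 1/1 normal.
Total normal subgroups: 3.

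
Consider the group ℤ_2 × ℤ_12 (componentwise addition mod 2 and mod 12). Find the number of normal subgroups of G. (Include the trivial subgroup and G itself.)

G is abelian, so every subgroup is normal.
G has 16 subgroups in total, hence 16 normal subgroups.

16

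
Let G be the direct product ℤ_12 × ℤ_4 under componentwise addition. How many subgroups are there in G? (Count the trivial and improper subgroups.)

|G| = 48, so by Lagrange every subgroup order divides 48. Divisors: 1, 2, 3, 4, 6, 8, 12, 16, 24, 48.
Subgroups by order — order 1: 1; order 2: 3; order 3: 1; order 4: 7; order 6: 3; order 8: 3; order 12: 7; order 16: 1; order 24: 3; order 48: 1.
Total: 1 + 3 + 1 + 7 + 3 + 3 + 7 + 1 + 3 + 1 = 30.

30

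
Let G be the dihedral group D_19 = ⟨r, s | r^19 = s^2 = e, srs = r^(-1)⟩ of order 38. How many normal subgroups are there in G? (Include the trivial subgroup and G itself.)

G has 22 subgroups. Checking conjugation-invariance by order — order 1: 1/1 normal; order 2: 0/19 normal; order 19: 1/1 normal; order 38: 1/1 normal.
Total normal subgroups: 3.

3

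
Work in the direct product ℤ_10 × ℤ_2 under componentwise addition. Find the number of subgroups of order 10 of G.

3

|G| = 20 and 10 | 20, so subgroups of order 10 are possible by Lagrange.
The subgroups of order 10 are: {(0,0), (0,1), (2,0), (2,1), (4,0), (4,1), (6,0), (6,1), (8,0), (8,1)}; {(0,0), (1,0), (2,0), (3,0), (4,0), (5,0), (6,0), (7,0), (8,0), (9,0)}; {(0,0), (1,1), (2,0), (3,1), (4,0), (5,1), (6,0), (7,1), (8,0), (9,1)}.
So G has 3 subgroups of order 10.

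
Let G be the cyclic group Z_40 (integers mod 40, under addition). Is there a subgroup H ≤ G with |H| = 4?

4 | 40. A subgroup of order 4 is {0, 10, 20, 30}.

Yes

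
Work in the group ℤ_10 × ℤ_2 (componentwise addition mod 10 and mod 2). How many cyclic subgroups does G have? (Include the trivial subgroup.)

8

Each element a generates a cyclic subgroup ⟨a⟩; distinct elements may generate the same one (a cyclic group of order d has φ(d) generators).
Cyclic subgroups by order — order 1: 1; order 2: 3; order 5: 1; order 10: 3.
Total: 8.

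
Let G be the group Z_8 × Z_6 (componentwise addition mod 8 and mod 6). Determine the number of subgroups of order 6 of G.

3

|G| = 48 and 6 | 48, so subgroups of order 6 are possible by Lagrange.
The subgroups of order 6 are: {(0,0), (0,1), (0,2), (0,3), (0,4), (0,5)}; {(0,0), (0,2), (0,4), (4,0), (4,2), (4,4)}; {(0,0), (0,2), (0,4), (4,1), (4,3), (4,5)}.
So G has 3 subgroups of order 6.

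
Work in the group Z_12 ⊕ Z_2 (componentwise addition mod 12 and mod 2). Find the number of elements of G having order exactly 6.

An element (a,b) has order lcm(ord(a), ord(b)); count pairs with lcm equal to 6.
Enumerating gives 6 such elements.

6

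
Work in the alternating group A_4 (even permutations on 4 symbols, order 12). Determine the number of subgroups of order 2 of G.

3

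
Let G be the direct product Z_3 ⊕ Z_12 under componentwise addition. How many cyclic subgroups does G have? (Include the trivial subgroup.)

15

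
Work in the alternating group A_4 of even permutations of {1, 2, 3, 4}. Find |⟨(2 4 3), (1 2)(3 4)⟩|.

|⟨(2 4 3)⟩| = 3 and |⟨(1 2)(3 4)⟩| = 2, so |H| is a multiple of lcm(3, 2) = 6 and divides |G| = 12.
Closing {(2 4 3), (1 2)(3 4)} under the group operation gives all of G, so |H| = 12.

12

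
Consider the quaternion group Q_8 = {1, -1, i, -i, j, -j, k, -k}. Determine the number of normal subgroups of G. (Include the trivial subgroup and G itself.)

G has 6 subgroups. Checking conjugation-invariance by order — order 1: 1/1 normal; order 2: 1/1 normal; order 4: 3/3 normal; order 8: 1/1 normal.
Total normal subgroups: 6.

6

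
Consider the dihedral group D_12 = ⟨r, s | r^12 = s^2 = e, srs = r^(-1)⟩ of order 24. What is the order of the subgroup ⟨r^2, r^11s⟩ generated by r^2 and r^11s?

12

|⟨r^2⟩| = 6 and |⟨r^11s⟩| = 2, so |H| is a multiple of lcm(6, 2) = 6 and divides |G| = 24.
Closing under the operation: H = {e, r^2, r^4, r^6, r^8, r^10, rs, r^3s, r^5s, r^7s, r^9s, r^11s}, so |H| = 12.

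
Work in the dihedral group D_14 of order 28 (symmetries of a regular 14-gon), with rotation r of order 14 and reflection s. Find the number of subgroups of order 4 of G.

|G| = 28 and 4 | 28, so subgroups of order 4 are possible by Lagrange.
The subgroups of order 4 are: {e, r^7, r^3s, r^10s}; {e, r^7, r^4s, r^11s}; {e, r^7, r^5s, r^12s}; {e, r^7, r^6s, r^13s}; … (7 in all).
So G has 7 subgroups of order 4.

7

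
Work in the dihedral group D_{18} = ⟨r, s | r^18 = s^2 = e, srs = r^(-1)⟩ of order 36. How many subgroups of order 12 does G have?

|G| = 36 and 12 | 36, so subgroups of order 12 are possible by Lagrange.
The subgroups of order 12 are: {e, r^3, r^6, r^9, r^12, r^15, rs, r^4s, r^7s, r^10s, r^13s, r^16s}; {e, r^3, r^6, r^9, r^12, r^15, r^2s, r^5s, r^8s, r^11s, r^14s, r^17s}; {e, r^3, r^6, r^9, r^12, r^15, s, r^3s, r^6s, r^9s, r^12s, r^15s}.
So G has 3 subgroups of order 12.

3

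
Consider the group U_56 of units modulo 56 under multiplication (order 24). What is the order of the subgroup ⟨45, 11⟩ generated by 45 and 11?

|⟨45⟩| = 6 and |⟨11⟩| = 6, so |H| is a multiple of lcm(6, 6) = 6 and divides |G| = 24.
Closing under the operation: H = {1, 5, 9, 11, 13, 25, 31, 43, 45, 47, 51, 55}, so |H| = 12.

12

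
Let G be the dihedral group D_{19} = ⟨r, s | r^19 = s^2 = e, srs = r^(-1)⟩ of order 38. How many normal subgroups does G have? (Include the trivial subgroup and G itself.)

3

G has 22 subgroups. Checking conjugation-invariance by order — order 1: 1/1 normal; order 2: 0/19 normal; order 19: 1/1 normal; order 38: 1/1 normal.
Total normal subgroups: 3.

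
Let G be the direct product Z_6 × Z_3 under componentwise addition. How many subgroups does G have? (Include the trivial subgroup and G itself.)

12

|G| = 18, so by Lagrange every subgroup order divides 18. Divisors: 1, 2, 3, 6, 9, 18.
Subgroups by order — order 1: 1; order 2: 1; order 3: 4; order 6: 4; order 9: 1; order 18: 1.
Total: 1 + 1 + 4 + 4 + 1 + 1 = 12.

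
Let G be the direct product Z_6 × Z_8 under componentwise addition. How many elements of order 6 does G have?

An element (a,b) has order lcm(ord(a), ord(b)); count pairs with lcm equal to 6.
Enumerating gives 6 such elements.

6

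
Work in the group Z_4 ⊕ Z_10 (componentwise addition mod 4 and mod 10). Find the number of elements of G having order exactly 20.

16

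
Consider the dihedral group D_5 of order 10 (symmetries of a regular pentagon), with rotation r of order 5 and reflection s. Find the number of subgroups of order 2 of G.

|G| = 10 and 2 | 10, so subgroups of order 2 are possible by Lagrange.
The subgroups of order 2 are: {e, r^2s}; {e, r^3s}; {e, r^4s}; {e, rs}; … (5 in all).
So G has 5 subgroups of order 2.

5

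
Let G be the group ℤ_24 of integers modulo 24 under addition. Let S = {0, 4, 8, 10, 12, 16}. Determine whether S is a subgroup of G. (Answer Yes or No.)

4 ∈ S but its inverse 20 ∉ S, so S is not a subgroup.

No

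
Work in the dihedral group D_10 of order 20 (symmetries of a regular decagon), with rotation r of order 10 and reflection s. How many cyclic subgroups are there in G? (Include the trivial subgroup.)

14

A cyclic subgroup of order d is generated by each of its φ(d) elements of order d, so the cyclic subgroups of order d number (#elements of order d)/φ(d).
Cyclic subgroups by order — order 1: 1; order 2: 11; order 5: 1; order 10: 1.
Total: 14.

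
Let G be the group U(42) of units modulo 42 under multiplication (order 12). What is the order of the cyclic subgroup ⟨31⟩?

6

Compute successive powers of 31 mod 42: 31, 37, 13, 25, 19, 1; 31^6 ≡ 1 (mod 42).
So |⟨31⟩| = 6.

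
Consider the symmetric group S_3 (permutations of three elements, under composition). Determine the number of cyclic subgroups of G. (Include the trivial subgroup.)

5

Group the elements of G by the cyclic subgroup they generate; each cyclic subgroup of order d accounts for φ(d) elements.
Cyclic subgroups by order — order 1: 1; order 2: 3; order 3: 1.
Total: 5.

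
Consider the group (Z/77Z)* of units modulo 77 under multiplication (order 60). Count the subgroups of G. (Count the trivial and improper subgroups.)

|G| = 60, so by Lagrange every subgroup order divides 60. Divisors: 1, 2, 3, 4, 5, 6, 10, 12, 15, 20, 30, 60.
Subgroups by order — order 1: 1; order 2: 3; order 3: 1; order 4: 1; order 5: 1; order 6: 3; order 10: 3; order 12: 1; order 15: 1; order 20: 1; order 30: 3; order 60: 1.
Total: 1 + 3 + 1 + 1 + 1 + 3 + 3 + 1 + 1 + 1 + 3 + 1 = 20.

20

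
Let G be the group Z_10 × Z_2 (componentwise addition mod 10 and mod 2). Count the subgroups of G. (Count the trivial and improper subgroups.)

10

|G| = 20, so by Lagrange every subgroup order divides 20. Divisors: 1, 2, 4, 5, 10, 20.
Subgroups by order — order 1: 1; order 2: 3; order 4: 1; order 5: 1; order 10: 3; order 20: 1.
Total: 1 + 3 + 1 + 1 + 3 + 1 = 10.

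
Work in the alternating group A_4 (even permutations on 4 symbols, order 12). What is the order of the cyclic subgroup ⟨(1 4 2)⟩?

Computing powers of (1 4 2): the smallest k with ((1 4 2))^k = e is k = 3.

3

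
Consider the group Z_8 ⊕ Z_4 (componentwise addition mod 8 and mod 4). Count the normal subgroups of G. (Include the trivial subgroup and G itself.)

22

G is abelian, so every subgroup is normal.
G has 22 subgroups in total, hence 22 normal subgroups.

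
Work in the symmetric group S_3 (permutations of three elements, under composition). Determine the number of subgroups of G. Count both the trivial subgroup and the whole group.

6

|G| = 6, so by Lagrange every subgroup order divides 6. Divisors: 1, 2, 3, 6.
Subgroups by order — order 1: 1; order 2: 3; order 3: 1; order 6: 1.
Total: 1 + 3 + 1 + 1 = 6.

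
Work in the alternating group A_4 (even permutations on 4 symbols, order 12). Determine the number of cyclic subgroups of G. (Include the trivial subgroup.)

A cyclic subgroup of order d is generated by each of its φ(d) elements of order d, so the cyclic subgroups of order d number (#elements of order d)/φ(d).
Cyclic subgroups by order — order 1: 1; order 2: 3; order 3: 4.
Total: 8.

8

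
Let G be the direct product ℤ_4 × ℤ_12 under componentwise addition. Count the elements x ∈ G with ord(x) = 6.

An element (a,b) has order lcm(ord(a), ord(b)); count pairs with lcm equal to 6.
Enumerating gives 6 such elements.

6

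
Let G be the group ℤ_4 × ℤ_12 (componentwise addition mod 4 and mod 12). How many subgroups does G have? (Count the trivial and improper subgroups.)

|G| = 48, so by Lagrange every subgroup order divides 48. Divisors: 1, 2, 3, 4, 6, 8, 12, 16, 24, 48.
Subgroups by order — order 1: 1; order 2: 3; order 3: 1; order 4: 7; order 6: 3; order 8: 3; order 12: 7; order 16: 1; order 24: 3; order 48: 1.
Total: 1 + 3 + 1 + 7 + 3 + 3 + 7 + 1 + 3 + 1 = 30.

30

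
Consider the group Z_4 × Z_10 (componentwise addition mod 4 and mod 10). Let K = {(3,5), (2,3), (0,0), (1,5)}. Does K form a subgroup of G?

(2,3) ∈ K but its inverse (2,7) ∉ K, so K is not a subgroup.

No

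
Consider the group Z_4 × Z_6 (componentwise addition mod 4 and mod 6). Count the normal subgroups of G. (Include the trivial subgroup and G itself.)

G is abelian, so every subgroup is normal.
G has 16 subgroups in total, hence 16 normal subgroups.

16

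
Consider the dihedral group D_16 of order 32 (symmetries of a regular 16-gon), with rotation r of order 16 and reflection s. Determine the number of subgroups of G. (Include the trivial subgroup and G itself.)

36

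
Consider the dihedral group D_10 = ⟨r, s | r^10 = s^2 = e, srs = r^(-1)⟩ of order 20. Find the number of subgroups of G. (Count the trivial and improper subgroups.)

22

|G| = 20, so by Lagrange every subgroup order divides 20. Divisors: 1, 2, 4, 5, 10, 20.
Subgroups by order — order 1: 1; order 2: 11; order 4: 5; order 5: 1; order 10: 3; order 20: 1.
Total: 1 + 11 + 5 + 1 + 3 + 1 = 22.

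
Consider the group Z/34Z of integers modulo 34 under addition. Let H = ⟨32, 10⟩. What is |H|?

|⟨32⟩| = 17 and |⟨10⟩| = 17, so |H| is a multiple of lcm(17, 17) = 17 and divides |G| = 34.
Closing under the operation: H = {0, 2, 4, 6, 8, 10, 12, 14, 16, 18, 20, 22, 24, 26, 28, 30, 32}, so |H| = 17.

17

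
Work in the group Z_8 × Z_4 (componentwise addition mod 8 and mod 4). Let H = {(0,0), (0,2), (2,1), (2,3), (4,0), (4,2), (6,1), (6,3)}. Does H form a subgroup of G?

|H| = 8 divides |G| = 32, consistent with Lagrange.
H contains the identity, every element's inverse is in H, and H is closed under +: it is a subgroup.

Yes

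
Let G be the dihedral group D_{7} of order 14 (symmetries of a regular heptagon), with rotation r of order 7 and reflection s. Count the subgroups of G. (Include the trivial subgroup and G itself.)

10

|G| = 14, so by Lagrange every subgroup order divides 14. Divisors: 1, 2, 7, 14.
Subgroups by order — order 1: 1; order 2: 7; order 7: 1; order 14: 1.
Total: 1 + 7 + 1 + 1 = 10.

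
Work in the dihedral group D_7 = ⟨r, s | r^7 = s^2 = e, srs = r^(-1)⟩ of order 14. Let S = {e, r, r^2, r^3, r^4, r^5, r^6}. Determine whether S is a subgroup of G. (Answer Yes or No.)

Yes

|S| = 7 divides |G| = 14, consistent with Lagrange.
S contains the identity, every element's inverse is in S, and S is closed under ·: it is a subgroup.
In fact S = ⟨r^4⟩.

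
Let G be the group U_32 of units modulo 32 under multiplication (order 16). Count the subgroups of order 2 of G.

3

|G| = 16 and 2 | 16, so subgroups of order 2 are possible by Lagrange.
The subgroups of order 2 are: {1, 15}; {1, 17}; {1, 31}.
So G has 3 subgroups of order 2.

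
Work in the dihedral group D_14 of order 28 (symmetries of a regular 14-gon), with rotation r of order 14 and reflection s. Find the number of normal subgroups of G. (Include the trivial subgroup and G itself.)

7

G has 28 subgroups. Checking conjugation-invariance by order — order 1: 1/1 normal; order 2: 1/15 normal; order 4: 0/7 normal; order 7: 1/1 normal; order 14: 3/3 normal; order 28: 1/1 normal.
Total normal subgroups: 7.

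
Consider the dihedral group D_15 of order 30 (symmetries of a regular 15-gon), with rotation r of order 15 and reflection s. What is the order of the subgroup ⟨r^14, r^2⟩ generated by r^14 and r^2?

|⟨r^14⟩| = 15 and |⟨r^2⟩| = 15, so |H| is a multiple of lcm(15, 15) = 15 and divides |G| = 30.
Closing under the operation: H = {e, r, r^2, r^3, r^4, r^5, r^6, r^7, r^8, r^9, r^10, r^11, r^12, r^13, r^14}, so |H| = 15.

15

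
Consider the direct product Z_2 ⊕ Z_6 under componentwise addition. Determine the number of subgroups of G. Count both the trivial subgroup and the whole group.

|G| = 12, so by Lagrange every subgroup order divides 12. Divisors: 1, 2, 3, 4, 6, 12.
Subgroups by order — order 1: 1; order 2: 3; order 3: 1; order 4: 1; order 6: 3; order 12: 1.
Total: 1 + 3 + 1 + 1 + 3 + 1 = 10.

10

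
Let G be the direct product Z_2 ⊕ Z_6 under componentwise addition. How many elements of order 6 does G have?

6

An element (a,b) has order lcm(ord(a), ord(b)); count pairs with lcm equal to 6.
Enumerating gives 6 such elements.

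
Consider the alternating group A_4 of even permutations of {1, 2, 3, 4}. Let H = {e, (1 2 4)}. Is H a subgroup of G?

(1 2 4) ∈ H but its inverse (1 4 2) ∉ H, so H is not a subgroup.

No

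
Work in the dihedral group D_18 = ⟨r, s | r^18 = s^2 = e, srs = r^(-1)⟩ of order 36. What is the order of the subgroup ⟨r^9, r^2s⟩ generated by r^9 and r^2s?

|⟨r^9⟩| = 2 and |⟨r^2s⟩| = 2, so |H| is a multiple of lcm(2, 2) = 2 and divides |G| = 36.
Closing under the operation: H = {e, r^9, r^2s, r^11s}, so |H| = 4.

4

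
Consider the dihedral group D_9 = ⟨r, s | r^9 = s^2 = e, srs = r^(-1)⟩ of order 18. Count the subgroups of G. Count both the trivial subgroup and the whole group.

16

|G| = 18, so by Lagrange every subgroup order divides 18. Divisors: 1, 2, 3, 6, 9, 18.
Subgroups by order — order 1: 1; order 2: 9; order 3: 1; order 6: 3; order 9: 1; order 18: 1.
Total: 1 + 9 + 1 + 3 + 1 + 1 = 16.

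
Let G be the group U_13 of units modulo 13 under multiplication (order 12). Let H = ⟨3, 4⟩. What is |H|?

6

|⟨3⟩| = 3 and |⟨4⟩| = 6, so |H| is a multiple of lcm(3, 6) = 6 and divides |G| = 12.
Closing under the operation: H = {1, 3, 4, 9, 10, 12}, so |H| = 6.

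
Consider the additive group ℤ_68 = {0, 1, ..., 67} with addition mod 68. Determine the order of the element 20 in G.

In ℤ_68, the order of an element a is n/gcd(a, n).
gcd(20, 68) = 4, so |⟨20⟩| = 68/4 = 17.

17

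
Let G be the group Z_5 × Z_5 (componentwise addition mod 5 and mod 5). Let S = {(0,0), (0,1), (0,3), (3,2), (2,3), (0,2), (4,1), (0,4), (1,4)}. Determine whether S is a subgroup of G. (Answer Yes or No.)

No

|S| = 9 does not divide |G| = 25, so by Lagrange S is not a subgroup.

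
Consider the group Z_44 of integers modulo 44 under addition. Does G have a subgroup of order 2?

Yes

2 | 44. A subgroup of order 2 is {0, 22}.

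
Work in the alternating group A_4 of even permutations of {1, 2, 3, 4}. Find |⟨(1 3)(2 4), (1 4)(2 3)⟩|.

|⟨(1 3)(2 4)⟩| = 2 and |⟨(1 4)(2 3)⟩| = 2, so |H| is a multiple of lcm(2, 2) = 2 and divides |G| = 12.
Closing under the operation: H = {e, (1 2)(3 4), (1 3)(2 4), (1 4)(2 3)}, so |H| = 4.

4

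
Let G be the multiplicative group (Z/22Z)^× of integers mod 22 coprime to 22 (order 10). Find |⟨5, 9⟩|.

5

|⟨5⟩| = 5 and |⟨9⟩| = 5, so |H| is a multiple of lcm(5, 5) = 5 and divides |G| = 10.
Closing under the operation: H = {1, 3, 5, 9, 15}, so |H| = 5.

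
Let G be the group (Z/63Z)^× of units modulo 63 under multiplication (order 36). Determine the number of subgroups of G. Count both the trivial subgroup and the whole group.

30

|G| = 36, so by Lagrange every subgroup order divides 36. Divisors: 1, 2, 3, 4, 6, 9, 12, 18, 36.
Subgroups by order — order 1: 1; order 2: 3; order 3: 4; order 4: 1; order 6: 12; order 9: 1; order 12: 4; order 18: 3; order 36: 1.
Total: 1 + 3 + 4 + 1 + 12 + 1 + 4 + 3 + 1 = 30.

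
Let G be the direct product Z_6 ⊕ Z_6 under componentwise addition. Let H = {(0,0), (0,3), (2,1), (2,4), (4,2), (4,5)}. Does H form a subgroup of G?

|H| = 6 divides |G| = 36, consistent with Lagrange.
H contains the identity, every element's inverse is in H, and H is closed under +: it is a subgroup.
In fact H = ⟨(4,5)⟩.

Yes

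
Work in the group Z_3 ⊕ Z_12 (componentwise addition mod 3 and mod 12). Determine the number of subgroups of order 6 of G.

4

|G| = 36 and 6 | 36, so subgroups of order 6 are possible by Lagrange.
The subgroups of order 6 are: {(0,0), (0,2), (0,4), (0,6), (0,8), (0,10)}; {(0,0), (0,6), (1,0), (1,6), (2,0), (2,6)}; {(0,0), (0,6), (1,4), (1,10), (2,2), (2,8)}; {(0,0), (0,6), (1,2), (1,8), (2,4), (2,10)}.
So G has 4 subgroups of order 6.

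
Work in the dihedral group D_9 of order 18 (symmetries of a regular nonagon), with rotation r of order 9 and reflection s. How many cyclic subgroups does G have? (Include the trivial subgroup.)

Group the elements of G by the cyclic subgroup they generate; each cyclic subgroup of order d accounts for φ(d) elements.
Cyclic subgroups by order — order 1: 1; order 2: 9; order 3: 1; order 9: 1.
Total: 12.

12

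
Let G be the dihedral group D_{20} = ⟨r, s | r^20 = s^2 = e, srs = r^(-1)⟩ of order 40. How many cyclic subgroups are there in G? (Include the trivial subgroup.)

26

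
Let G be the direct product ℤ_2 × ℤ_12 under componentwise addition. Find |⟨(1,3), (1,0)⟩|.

|⟨(1,3)⟩| = 4 and |⟨(1,0)⟩| = 2, so |H| is a multiple of lcm(4, 2) = 4 and divides |G| = 24.
Closing under the operation: H = {(0,0), (0,3), (0,6), (0,9), (1,0), (1,3), (1,6), (1,9)}, so |H| = 8.

8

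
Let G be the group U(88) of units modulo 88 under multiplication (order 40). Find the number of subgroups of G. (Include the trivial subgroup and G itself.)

32

|G| = 40, so by Lagrange every subgroup order divides 40. Divisors: 1, 2, 4, 5, 8, 10, 20, 40.
Subgroups by order — order 1: 1; order 2: 7; order 4: 7; order 5: 1; order 8: 1; order 10: 7; order 20: 7; order 40: 1.
Total: 1 + 7 + 7 + 1 + 1 + 7 + 7 + 1 = 32.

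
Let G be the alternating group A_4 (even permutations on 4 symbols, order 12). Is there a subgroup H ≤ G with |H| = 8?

8 does not divide |G| = 12, so by Lagrange no subgroup of order 8 exists.

No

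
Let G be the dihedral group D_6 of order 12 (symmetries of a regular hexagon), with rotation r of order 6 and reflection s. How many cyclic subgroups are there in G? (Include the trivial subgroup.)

A cyclic subgroup of order d is generated by each of its φ(d) elements of order d, so the cyclic subgroups of order d number (#elements of order d)/φ(d).
Cyclic subgroups by order — order 1: 1; order 2: 7; order 3: 1; order 6: 1.
Total: 10.

10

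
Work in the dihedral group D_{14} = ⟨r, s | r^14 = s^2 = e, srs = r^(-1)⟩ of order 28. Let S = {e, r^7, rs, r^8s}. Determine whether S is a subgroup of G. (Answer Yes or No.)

Yes

|S| = 4 divides |G| = 28, consistent with Lagrange.
S contains the identity, every element's inverse is in S, and S is closed under ·: it is a subgroup.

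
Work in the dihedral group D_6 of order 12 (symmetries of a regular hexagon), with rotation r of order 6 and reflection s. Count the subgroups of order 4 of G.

3

|G| = 12 and 4 | 12, so subgroups of order 4 are possible by Lagrange.
The subgroups of order 4 are: {e, r^3, r^2s, r^5s}; {e, r^3, s, r^3s}; {e, r^3, rs, r^4s}.
So G has 3 subgroups of order 4.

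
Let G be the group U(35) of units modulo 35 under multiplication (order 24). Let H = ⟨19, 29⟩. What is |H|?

|⟨19⟩| = 6 and |⟨29⟩| = 2, so |H| is a multiple of lcm(6, 2) = 6 and divides |G| = 24.
Closing under the operation: H = {1, 4, 6, 9, 11, 16, 19, 24, 26, 29, 31, 34}, so |H| = 12.

12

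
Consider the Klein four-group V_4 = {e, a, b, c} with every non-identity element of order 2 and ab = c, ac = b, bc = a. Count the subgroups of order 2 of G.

3

|G| = 4 and 2 | 4, so subgroups of order 2 are possible by Lagrange.
The subgroups of order 2 are: {e, a}; {e, b}; {e, c}.
So G has 3 subgroups of order 2.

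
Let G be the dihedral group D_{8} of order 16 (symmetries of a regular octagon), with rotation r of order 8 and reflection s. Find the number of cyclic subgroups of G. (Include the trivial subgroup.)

12

A cyclic subgroup of order d is generated by each of its φ(d) elements of order d, so the cyclic subgroups of order d number (#elements of order d)/φ(d).
Cyclic subgroups by order — order 1: 1; order 2: 9; order 4: 1; order 8: 1.
Total: 12.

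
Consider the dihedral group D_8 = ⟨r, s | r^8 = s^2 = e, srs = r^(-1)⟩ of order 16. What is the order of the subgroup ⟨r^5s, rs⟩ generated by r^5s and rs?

4

|⟨r^5s⟩| = 2 and |⟨rs⟩| = 2, so |H| is a multiple of lcm(2, 2) = 2 and divides |G| = 16.
Closing under the operation: H = {e, r^4, rs, r^5s}, so |H| = 4.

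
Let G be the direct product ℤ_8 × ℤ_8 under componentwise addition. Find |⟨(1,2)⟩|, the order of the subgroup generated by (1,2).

8

The order of (1,2) in Z_8 × Z_8 is lcm(ord(1) in Z_8, ord(2) in Z_8).
ord(1) = 8 and ord(2) = 4, so |⟨(1,2)⟩| = lcm(8, 4) = 8.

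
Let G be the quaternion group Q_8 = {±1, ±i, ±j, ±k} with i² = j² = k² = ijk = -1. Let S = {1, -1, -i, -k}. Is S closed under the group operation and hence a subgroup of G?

No

-k ∈ S but its inverse k ∉ S, so S is not a subgroup.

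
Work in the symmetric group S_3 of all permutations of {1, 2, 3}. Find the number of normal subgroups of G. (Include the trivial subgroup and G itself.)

G has 6 subgroups. Checking conjugation-invariance by order — order 1: 1/1 normal; order 2: 0/3 normal; order 3: 1/1 normal; order 6: 1/1 normal.
Total normal subgroups: 3.

3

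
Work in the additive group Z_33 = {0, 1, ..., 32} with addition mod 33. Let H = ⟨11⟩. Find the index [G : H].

|⟨11⟩| = 3 and |G| = 33.
By Lagrange, [G : H] = |G|/|H| = 33/3 = 11.

11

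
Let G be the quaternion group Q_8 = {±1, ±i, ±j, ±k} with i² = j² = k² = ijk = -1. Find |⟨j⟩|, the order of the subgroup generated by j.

Computing powers of j: the smallest k with (j)^k = e is k = 4.

4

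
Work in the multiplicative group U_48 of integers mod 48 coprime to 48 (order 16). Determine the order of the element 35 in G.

Compute successive powers of 35 mod 48: 35, 25, 11, 1; 35^4 ≡ 1 (mod 48).
So |⟨35⟩| = 4.

4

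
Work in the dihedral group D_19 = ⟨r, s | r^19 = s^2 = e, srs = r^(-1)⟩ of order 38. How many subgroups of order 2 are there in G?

19

|G| = 38 and 2 | 38, so subgroups of order 2 are possible by Lagrange.
The subgroups of order 2 are: {e, r^10s}; {e, r^11s}; {e, r^12s}; {e, r^13s}; … (19 in all).
So G has 19 subgroups of order 2.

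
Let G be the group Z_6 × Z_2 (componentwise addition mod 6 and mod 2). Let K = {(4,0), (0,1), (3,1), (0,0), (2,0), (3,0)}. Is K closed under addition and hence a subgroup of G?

No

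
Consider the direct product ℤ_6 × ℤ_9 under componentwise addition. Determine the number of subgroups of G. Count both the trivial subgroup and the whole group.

|G| = 54, so by Lagrange every subgroup order divides 54. Divisors: 1, 2, 3, 6, 9, 18, 27, 54.
Subgroups by order — order 1: 1; order 2: 1; order 3: 4; order 6: 4; order 9: 4; order 18: 4; order 27: 1; order 54: 1.
Total: 1 + 1 + 4 + 4 + 4 + 4 + 1 + 1 = 20.

20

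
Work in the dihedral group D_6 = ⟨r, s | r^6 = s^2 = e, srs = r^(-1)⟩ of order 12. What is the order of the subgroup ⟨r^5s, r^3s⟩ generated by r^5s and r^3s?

6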